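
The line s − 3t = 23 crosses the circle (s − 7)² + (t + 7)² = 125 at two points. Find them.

(−4, −9) and (17, −2)

Substitute t = (−23 + s)/3:
10s² − 130s − 680 = 0  ⟹  s² − 13s − 68 = 0
s = 17 or s = −4, giving (17, −2) and (−4, −9).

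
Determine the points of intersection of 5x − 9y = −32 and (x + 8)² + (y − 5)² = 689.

(−28, −12) and (17, 13)

Substitute y = (32 + 5x)/9:
106x² + 1166x − 50456 = 0  ⟹  x² + 11x − 476 = 0
x = 17 or x = −28, giving (17, 13) and (−28, −12).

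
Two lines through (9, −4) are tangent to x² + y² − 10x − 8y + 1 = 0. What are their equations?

Write the tangent as mx − y + (−4 − m·(9)) = 0 and set its distance from the centre to 2√10:
(−4m − (8))² = 40(m² + 1)
3m² − 8m − 3 = 0, so m = −1/3 or m = 3.
With m = −1/3: x + 3y = −3. With m = 3: 3x − y = 31.

x + 3y = −3 and 3x − y = 31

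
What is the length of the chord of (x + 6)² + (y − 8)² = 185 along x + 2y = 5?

12√5

The distance from (−6, 8) to the line is 5/√5, and r² = 185.
Half the chord is √(r² − d²) = √(180), so the full chord is 12√5.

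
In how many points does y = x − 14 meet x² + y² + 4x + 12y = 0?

0

Centre (−2, −6), r² = 40. Distance² from centre to line = (−10)²/2 = 50.
Since d² > r², the line lies outside the circle.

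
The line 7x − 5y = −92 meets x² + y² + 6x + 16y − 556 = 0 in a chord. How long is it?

The distance from (−3, −8) to the line is 111/√74, and r² = 629.
Half the chord is √(r² − d²) = √(925/2), so the full chord is 5√74.

5√74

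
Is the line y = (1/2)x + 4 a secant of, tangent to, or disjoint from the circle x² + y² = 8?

disjoint

Centre (0, 0), r² = 8. Distance² from centre to line = (8)²/5 = 64/5.
Since d² > r², the line lies outside the circle.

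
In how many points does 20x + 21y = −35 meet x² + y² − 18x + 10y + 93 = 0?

Substituting the line into the circle gives 841x² − 10738x + 34888 = 0.
Discriminant = (−10738)² − 4·841·(34888) = −2058588 < 0.
No real roots: the line does not meet the circle.

0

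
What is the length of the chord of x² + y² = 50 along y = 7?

2

Centre (0, 0), r² = 50. Perpendicular distance d from centre to line = |−7| / √1 = 7.
Half the chord is √(r² − d²) = √(1), so the full chord is 2.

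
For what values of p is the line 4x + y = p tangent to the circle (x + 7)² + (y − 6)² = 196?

Tangency holds when the distance from the centre (−7, 6) to the line equals the radius 14:
|4·(−7) + 1·6 − p| / √17 = 14
|p − (−22)| = 14√17.

p = −22 ± 14√17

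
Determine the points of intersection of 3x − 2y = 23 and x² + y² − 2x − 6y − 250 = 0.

From the line, y = (−23 + 3x)/2. Substituting:
13x² − 182x − 195 = 0  ⟹  x² − 14x − 15 = 0
x = 15 or x = −1, giving (15, 11) and (−1, −13).

(−1, −13) and (15, 11)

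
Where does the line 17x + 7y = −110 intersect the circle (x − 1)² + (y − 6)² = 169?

From the line, y = (−110 − 17x)/7. Substituting:
338x² + 5070x + 14872 = 0  ⟹  x² + 15x + 44 = 0
x = −4 or x = −11, giving (−4, −6) and (−11, 11).

(−11, 11) and (−4, −6)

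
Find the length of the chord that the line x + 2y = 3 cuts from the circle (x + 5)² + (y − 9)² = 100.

8√5

Substitute y = (3 − x)/2:
5x² + 70x − 75 = 0  ⟹  x² + 14x − 15 = 0
x = 1 or x = −15, giving (1, 1) and (−15, 9).
Chord length = distance between (1, 1) and (−15, 9) = √320 = 8√5.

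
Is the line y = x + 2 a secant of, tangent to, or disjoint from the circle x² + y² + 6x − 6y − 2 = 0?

secant

Substituting the line into the circle gives 2x² + 4x − 10 = 0.
Δ = 16 − (−80) = 96.
Two real roots: the line is a secant.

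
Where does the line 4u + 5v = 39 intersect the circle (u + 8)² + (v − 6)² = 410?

(−19, 23) and (11, −1)

Substitute v = (39 − 4u)/5:
41u² + 328u − 8569 = 0  ⟹  u² + 8u − 209 = 0
u = 11 or u = −19, giving (11, −1) and (−19, 23).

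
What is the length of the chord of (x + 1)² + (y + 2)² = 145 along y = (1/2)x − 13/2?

The distance from (−1, −2) to the line is 10/√5, and r² = 145.
Half the chord is √(r² − d²) = √(125), so the full chord is 10√5.

10√5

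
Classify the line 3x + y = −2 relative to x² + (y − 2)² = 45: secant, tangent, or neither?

secant

Centre (0, 2), r² = 45. Distance² from centre to line = (4)²/10 = 8/5.
Since d² < r², the line cuts the circle twice.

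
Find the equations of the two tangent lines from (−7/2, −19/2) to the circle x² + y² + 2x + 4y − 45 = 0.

Let a tangent through (−7/2, −19/2) have slope m. Its distance from (−1, −2) must equal 5√2:
[m·(5/2) − (15/2)]² = 50(m² + 1)
7m² + 6m − 1 = 0, so m = −1 or m = 1/7.
Through (−7/2, −19/2) these give x + y = −13 and x − 7y = 63.

x + y = −13 and x − 7y = 63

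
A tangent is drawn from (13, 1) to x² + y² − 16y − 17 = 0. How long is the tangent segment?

√137

With centre O = (0, 8), |OP|² = 218 and r² = 81.
By the tangent–radius right angle, tangent length = √(|PO|² − r²) = √137.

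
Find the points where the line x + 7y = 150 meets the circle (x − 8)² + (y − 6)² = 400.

From the line, y = (150 − x)/7. Substituting:
50x² − 1000x − 4800 = 0  ⟹  x² − 20x − 96 = 0
x = 24 or x = −4, giving (24, 18) and (−4, 22).

(−4, 22) and (24, 18)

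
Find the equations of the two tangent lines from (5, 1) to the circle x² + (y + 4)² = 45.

Let a tangent through (5, 1) have slope m. Its distance from (0, −4) must equal 3√5:
[m·(−5) − (−5)]² = 45(m² + 1)
2m² + 5m + 2 = 0, so m = −1/2 or m = −2.
With m = −1/2: x + 2y = 7. With m = −2: 2x + y = 11.

x + 2y = 7 and 2x + y = 11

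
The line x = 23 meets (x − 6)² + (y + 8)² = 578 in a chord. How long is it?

The line gives x = 23. Substituting into the circle:
y² + 16y − 225 = 0
y = 9 or y = −25, giving (23, 9) and (23, −25).
|(23, 9) − (23, −25)| = √((0)² + (34)²) = 34.

34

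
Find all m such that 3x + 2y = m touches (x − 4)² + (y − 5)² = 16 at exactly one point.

m = 22 ± 4√13

The line touches the circle iff its distance from (4, 5) is 4:
|3·4 + 2·5 − m| / √13 = 4
|m − (22)| = 4√13.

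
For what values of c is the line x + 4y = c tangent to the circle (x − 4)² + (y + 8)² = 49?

Tangency holds when the distance from the centre (4, −8) to the line equals the radius 7:
|1·4 + 4·(−8) − c| / √17 = 7
|c − (−28)| = 7√17.

c = −28 ± 7√17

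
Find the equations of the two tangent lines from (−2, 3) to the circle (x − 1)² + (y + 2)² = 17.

Let a tangent through (−2, 3) have slope m. Its distance from (1, −2) must equal √17:
[m·(3) − (−5)]² = 17(m² + 1)
4m² − 15m − 4 = 0, so m = 4 or m = −1/4.
Through (−2, 3) these give 4x − y = −11 and x + 4y = 10.

4x − y = −11 and x + 4y = 10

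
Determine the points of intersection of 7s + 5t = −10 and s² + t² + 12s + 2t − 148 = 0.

(−10, 12) and (5, −9)

From the line, t = (−10 − 7s)/5. Substituting:
74s² + 370s − 3700 = 0  ⟹  s² + 5s − 50 = 0
s = 5 or s = −10, giving (5, −9) and (−10, 12).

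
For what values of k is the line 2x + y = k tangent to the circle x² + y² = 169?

For a tangent, require d(centre, line) = r = 13.
|2·0 + 1·0 − k| / √5 = 13
|k| = 13√5.

k = ±13√5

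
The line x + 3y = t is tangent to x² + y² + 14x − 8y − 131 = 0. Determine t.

Tangency holds when the distance from the centre (−7, 4) to the line equals the radius 14:
|1·(−7) + 3·4 − t| / √10 = 14
|t − (5)| = 14√10.

t = 5 ± 14√10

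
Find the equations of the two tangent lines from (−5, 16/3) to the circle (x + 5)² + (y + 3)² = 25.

A line y − (16/3) = m(x − (−5)) is tangent when its distance from (−5, −3) is 5:
(0m − (−25/3))² = 25(m² + 1)
9m² − 16 = 0, so m = 4/3 or m = −4/3.
Through (−5, 16/3) these give 4x − 3y = −36 and 4x + 3y = −4.

4x − 3y = −36 and 4x + 3y = −4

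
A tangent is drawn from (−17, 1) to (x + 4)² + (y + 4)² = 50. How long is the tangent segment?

12

The centre is (−4, −4) and r = 5√2. The square of the distance from P to the centre is 169 + 25 = 194.
By the tangent–radius right angle, tangent length = √(|PO|² − r²) = √144 = 12.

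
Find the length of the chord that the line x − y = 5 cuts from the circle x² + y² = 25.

5√2

Centre (0, 0), r² = 25. Perpendicular distance d from centre to line = |−5| / √2 = 5/√2.
Chord = 2√(r² − d²) = 2·√(25/2) = 5√2.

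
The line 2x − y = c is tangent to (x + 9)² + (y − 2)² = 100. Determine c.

The line touches the circle iff its distance from (−9, 2) is 10:
|2·(−9) − 1·2 − c| / √5 = 10
|c − (−20)| = 10√5.

c = −20 ± 10√5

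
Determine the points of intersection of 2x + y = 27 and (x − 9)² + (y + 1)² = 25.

(12, 3) and (14, −1)

From the line, y = −2x + 27. Substituting:
5x² − 130x + 840 = 0  ⟹  x² − 26x + 168 = 0
x = 14 or x = 12, giving (14, −1) and (12, 3).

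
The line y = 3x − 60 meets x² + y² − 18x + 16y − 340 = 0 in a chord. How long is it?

13√10

Centre (9, −8), r² = 485. Perpendicular distance d from centre to line = |−25| / √10 = 25/√10.
Chord = 2√(r² − d²) = 2·√(845/2) = 13√10.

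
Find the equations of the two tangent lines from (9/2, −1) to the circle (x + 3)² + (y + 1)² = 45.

2x − y = 10 and 2x + y = 8

Let a tangent through (9/2, −1) have slope m. Its distance from (−3, −1) must equal 3√5:
(−15/2m − (0))² = 45(m² + 1)
m² − 4 = 0, so m = 2 or m = −2.
Through (9/2, −1) these give 2x − y = 10 and 2x + y = 8.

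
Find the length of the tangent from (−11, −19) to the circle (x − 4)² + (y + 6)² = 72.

√322

The centre is (4, −6) and r = 6√2. The square of the distance from P to the centre is 225 + 169 = 394.
By the tangent–radius right angle, tangent length = √(|PO|² − r²) = √322.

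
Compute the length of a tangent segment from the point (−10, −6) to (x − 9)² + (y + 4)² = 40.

5√13

The centre is (9, −4) and r = 2√10. The square of the distance from P to the centre is 361 + 4 = 365.
Power of the point: PT² = |PO|² − r² = 325, so PT = 5√13.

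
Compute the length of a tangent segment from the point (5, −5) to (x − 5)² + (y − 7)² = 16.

With centre O = (5, 7), |OP|² = 144 and r² = 16.
The tangent meets the radius at right angles, so tangent² = |PO|² − r² = 144 − 16 = 128.

8√2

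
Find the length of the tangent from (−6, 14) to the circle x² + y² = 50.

√182

With centre O = (0, 0), |OP|² = 232 and r² = 50.
Power of the point: PT² = |PO|² − r² = 182, so PT = √182.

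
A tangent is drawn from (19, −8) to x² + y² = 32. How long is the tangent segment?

Centre (0, 0), r² = 32. |PO|² = (19)² + (−8)² = 425.
By the tangent–radius right angle, tangent length = √(|PO|² − r²) = √393.

√393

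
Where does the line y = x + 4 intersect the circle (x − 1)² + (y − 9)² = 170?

Express y = x + 4 and substitute into the circle:
2x² − 12x − 144 = 0  ⟹  x² − 6x − 72 = 0
x = 12 or x = −6, giving (12, 16) and (−6, −2).

(−6, −2) and (12, 16)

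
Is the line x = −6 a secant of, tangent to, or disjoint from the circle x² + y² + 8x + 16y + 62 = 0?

Substituting the line into the circle gives y² + 16y + 50 = 0.
Δ = 256 − 200 = 56.
Two real roots: the line is a secant.

secant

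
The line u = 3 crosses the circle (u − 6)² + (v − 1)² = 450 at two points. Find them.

The line gives u = 3. Substituting into the circle:
v² − 2v − 440 = 0
v = 22 or v = −20, giving (3, 22) and (3, −20).

(3, −20) and (3, 22)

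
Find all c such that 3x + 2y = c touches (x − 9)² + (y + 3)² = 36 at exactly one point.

c = 21 ± 6√13

The line touches the circle iff its distance from (9, −3) is 6:
|3·9 + 2·(−3) − c| / √13 = 6
|c − (21)| = 6√13.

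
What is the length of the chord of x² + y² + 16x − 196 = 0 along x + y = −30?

Centre (−8, 0), r² = 260. Perpendicular distance d from centre to line = |22| / √2 = 22/√2.
Half the chord is √(r² − d²) = √(18), so the full chord is 6√2.

6√2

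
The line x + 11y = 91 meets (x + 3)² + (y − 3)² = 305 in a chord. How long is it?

Substitute y = (91 − x)/11:
122x² + 610x − 32452 = 0  ⟹  x² + 5x − 266 = 0
x = 14 or x = −19, giving (14, 7) and (−19, 10).
|(14, 7) − (−19, 10)| = √((33)² + (−3)²) = 3√122.

3√122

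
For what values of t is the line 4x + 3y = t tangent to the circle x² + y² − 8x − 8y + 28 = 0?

The line touches the circle iff its distance from (4, 4) is 2:
|4·4 + 3·4 − t| / √25 = 2
|t − (28)| = 2·5, so t = 38 or t = 18.

t = 18 or t = 38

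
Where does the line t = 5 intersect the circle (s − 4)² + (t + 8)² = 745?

(−20, 5) and (28, 5)

Substitute t = 5:
s² − 8s − 560 = 0
s = 28 or s = −20, giving (28, 5) and (−20, 5).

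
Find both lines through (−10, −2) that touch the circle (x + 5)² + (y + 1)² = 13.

Write the tangent as mx − y + (−2 − m·(−10)) = 0 and set its distance from the centre to √13:
(5m − (1))² = 13(m² + 1)
6m² − 5m − 6 = 0, so m = 3/2 or m = −2/3.
With m = 3/2: 3x − 2y = −26. With m = −2/3: 2x + 3y = −26.

3x − 2y = −26 and 2x + 3y = −26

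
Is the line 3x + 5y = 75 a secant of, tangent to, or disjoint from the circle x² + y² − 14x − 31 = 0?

disjoint

d² = (3·7 + 5·0 − (75))²/34 = 1458/17; r² = 80.
Since d² > r², the line lies outside the circle.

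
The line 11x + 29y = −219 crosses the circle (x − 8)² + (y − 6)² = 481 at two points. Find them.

(−12, −3) and (17, −14)

Substitute y = (−219 − 11x)/29:
962x² − 4810x − 196248 = 0  ⟹  x² − 5x − 204 = 0
x = 17 or x = −12, giving (17, −14) and (−12, −3).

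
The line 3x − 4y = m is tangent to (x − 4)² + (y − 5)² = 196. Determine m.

m = −78 or m = 62

Tangency holds when the distance from the centre (4, 5) to the line equals the radius 14:
|3·4 − 4·5 − m| / √25 = 14
|m − (−8)| = 14·5, so m = 62 or m = −78.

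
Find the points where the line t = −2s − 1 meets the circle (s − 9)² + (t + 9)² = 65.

(2, −5) and (8, −17)

Substitute t = −2s − 1:
5s² − 50s + 80 = 0  ⟹  s² − 10s + 16 = 0
s = 8 or s = 2, giving (8, −17) and (2, −5).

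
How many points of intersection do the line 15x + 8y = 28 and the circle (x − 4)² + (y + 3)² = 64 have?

Centre (4, −3), r² = 64. Distance² from centre to line = (8)²/289 = 64/289.
Since d² < r², the line cuts the circle twice.

2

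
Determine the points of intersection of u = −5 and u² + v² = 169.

(−5, −12) and (−5, 12)

The line gives u = −5. Substituting into the circle:
v² − 144 = 0
v = 12 or v = −12, giving (−5, 12) and (−5, −12).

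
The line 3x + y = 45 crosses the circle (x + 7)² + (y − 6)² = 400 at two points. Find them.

(9, 18) and (13, 6)

From the line, y = −3x + 45. Substituting:
10x² − 220x + 1170 = 0  ⟹  x² − 22x + 117 = 0
x = 13 or x = 9, giving (13, 6) and (9, 18).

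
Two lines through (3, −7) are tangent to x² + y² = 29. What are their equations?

5x − 2y = 29 and 2x + 5y = −29

Let a tangent through (3, −7) have slope m. Its distance from (0, 0) must equal √29:
(−3m − (7))² = 29(m² + 1)
10m² − 21m − 10 = 0, so m = 5/2 or m = −2/5.
With m = 5/2: 5x − 2y = 29. With m = −2/5: 2x + 5y = −29.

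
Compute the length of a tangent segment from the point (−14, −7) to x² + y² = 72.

With centre O = (0, 0), |OP|² = 245 and r² = 72.
The tangent meets the radius at right angles, so tangent² = |PO|² − r² = 245 − 72 = 173.

√173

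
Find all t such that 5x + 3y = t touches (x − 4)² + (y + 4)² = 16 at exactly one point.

Tangency holds when the distance from the centre (4, −4) to the line equals the radius 4:
|5·4 + 3·(−4) − t| / √34 = 4
|t − (8)| = 4√34.

t = 8 ± 4√34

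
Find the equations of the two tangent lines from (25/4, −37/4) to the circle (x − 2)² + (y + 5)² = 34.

5x − 3y = 59 and 3x − 5y = 65

Let a tangent through (25/4, −37/4) have slope m. Its distance from (2, −5) must equal √34:
[m·(−17/4) − (17/4)]² = 34(m² + 1)
15m² − 34m + 15 = 0, so m = 5/3 or m = 3/5.
With m = 5/3: 5x − 3y = 59. With m = 3/5: 3x − 5y = 65.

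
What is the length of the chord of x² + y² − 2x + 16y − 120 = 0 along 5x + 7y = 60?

Centre (1, −8), r² = 185. Perpendicular distance d from centre to line = |−111| / √74 = 111/√74.
Chord = 2√(r² − d²) = 2·√(37/2) = √74.

√74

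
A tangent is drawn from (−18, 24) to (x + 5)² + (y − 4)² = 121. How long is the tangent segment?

8√7

With centre O = (−5, 4), |OP|² = 569 and r² = 121.
By the tangent–radius right angle, tangent length = √(|PO|² − r²) = √448 = 8√7.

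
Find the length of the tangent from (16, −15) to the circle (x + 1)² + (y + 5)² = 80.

√309

Centre (−1, −5), r² = 80. |PO|² = (17)² + (−10)² = 389.
The tangent meets the radius at right angles, so tangent² = |PO|² − r² = 389 − 80 = 309.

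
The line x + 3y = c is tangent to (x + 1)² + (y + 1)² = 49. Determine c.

Tangency holds when the distance from the centre (−1, −1) to the line equals the radius 7:
|1·(−1) + 3·(−1) − c| / √10 = 7
|c − (−4)| = 7√10.

c = −4 ± 7√10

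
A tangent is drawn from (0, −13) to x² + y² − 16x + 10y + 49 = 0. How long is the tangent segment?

2√22

The centre is (8, −5) and r = 2√10. The square of the distance from P to the centre is 64 + 64 = 128.
The tangent meets the radius at right angles, so tangent² = |PO|² − r² = 128 − 40 = 88.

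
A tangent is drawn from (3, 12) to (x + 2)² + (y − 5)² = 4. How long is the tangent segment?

√70

Centre (−2, 5), r² = 4. |PO|² = (5)² + (7)² = 74.
Power of the point: PT² = |PO|² − r² = 70, so PT = √70.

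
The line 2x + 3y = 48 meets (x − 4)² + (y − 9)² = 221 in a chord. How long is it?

The distance from (4, 9) to the line is 13/√13, and r² = 221.
Half the chord is √(r² − d²) = √(208), so the full chord is 8√13.

8√13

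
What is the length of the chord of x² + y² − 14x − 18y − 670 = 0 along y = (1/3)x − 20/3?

Centre (7, 9), r² = 800. Perpendicular distance d from centre to line = |−40| / √10 = 40/√10.
Chord = 2√(r² − d²) = 2·√(640) = 16√10.

16√10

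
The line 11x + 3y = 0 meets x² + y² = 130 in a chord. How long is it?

2√130

Express y = (−11x)/3 and substitute into the circle:
130x² − 1170 = 0  ⟹  x² − 9 = 0
x = 3 or x = −3, giving (3, −11) and (−3, 11).
|(3, −11) − (−3, 11)| = √((6)² + (−22)²) = 2√130.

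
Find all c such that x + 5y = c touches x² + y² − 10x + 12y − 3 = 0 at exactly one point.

c = −25 ± 8√26

For a tangent, require d(centre, line) = r = 8.
|1·5 + 5·(−6) − c| / √26 = 8
|c − (−25)| = 8√26.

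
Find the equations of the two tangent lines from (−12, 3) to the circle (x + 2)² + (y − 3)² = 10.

A line y − (3) = m(x − (−12)) is tangent when its distance from (−2, 3) is √10:
[m·(10) − (0)]² = 10(m² + 1)
9m² − 1 = 0, so m = −1/3 or m = 1/3.
With m = −1/3: x + 3y = −3. With m = 1/3: x − 3y = −21.

x + 3y = −3 and x − 3y = −21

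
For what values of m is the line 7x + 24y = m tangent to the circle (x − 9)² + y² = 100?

For a tangent, require d(centre, line) = r = 10.
|7·9 + 24·0 − m| / √625 = 10
|m − (63)| = 10·25, so m = 313 or m = −187.

m = −187 or m = 313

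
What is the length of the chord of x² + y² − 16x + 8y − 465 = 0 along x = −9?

32

The line gives x = −9. Substituting into the circle:
y² + 8y − 240 = 0
y = 12 or y = −20, giving (−9, 12) and (−9, −20).
|(−9, 12) − (−9, −20)| = √((0)² + (32)²) = 32.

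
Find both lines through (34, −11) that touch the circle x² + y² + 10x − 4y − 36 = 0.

Let a tangent through (34, −11) have slope m. Its distance from (−5, 2) must equal √65:
(−39m − (13))² = 65(m² + 1)
56m² + 39m + 4 = 0, so m = −1/8 or m = −4/7.
With m = −1/8: x + 8y = −54. With m = −4/7: 4x + 7y = 59.

x + 8y = −54 and 4x + 7y = 59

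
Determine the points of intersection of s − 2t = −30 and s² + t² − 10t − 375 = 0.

Express t = (30 + s)/2 and substitute into the circle:
5s² + 40s − 1200 = 0  ⟹  s² + 8s − 240 = 0
s = 12 or s = −20, giving (12, 21) and (−20, 5).

(−20, 5) and (12, 21)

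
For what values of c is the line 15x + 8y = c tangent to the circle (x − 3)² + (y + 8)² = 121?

c = −206 or c = 168

Tangency holds when the distance from the centre (3, −8) to the line equals the radius 11:
|15·3 + 8·(−8) − c| / √289 = 11
|c − (−19)| = 11·17, so c = 168 or c = −206.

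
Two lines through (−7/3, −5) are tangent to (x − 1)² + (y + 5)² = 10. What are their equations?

A line y − (−5) = m(x − (−7/3)) is tangent when its distance from (1, −5) is √10:
(10/3m − (0))² = 10(m² + 1)
m² − 9 = 0, so m = 3 or m = −3.
With m = 3: 3x − y = −2. With m = −3: 3x + y = −12.

3x − y = −2 and 3x + y = −12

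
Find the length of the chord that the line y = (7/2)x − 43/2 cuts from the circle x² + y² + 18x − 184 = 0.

2√53

The distance from (−9, 0) to the line is 106/√53, and r² = 265.
Half the chord is √(r² − d²) = √(53), so the full chord is 2√53.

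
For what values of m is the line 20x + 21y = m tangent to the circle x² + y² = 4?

m = −58 or m = 58

The line touches the circle iff its distance from (0, 0) is 2:
|20·0 + 21·0 − m| / √841 = 2
|m| = 2·29, so m = 58 or m = −58.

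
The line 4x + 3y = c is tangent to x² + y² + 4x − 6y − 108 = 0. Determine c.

c = −54 or c = 56

Tangency holds when the distance from the centre (−2, 3) to the line equals the radius 11:
|4·(−2) + 3·3 − c| / √25 = 11
|c − (1)| = 11·5, so c = 56 or c = −54.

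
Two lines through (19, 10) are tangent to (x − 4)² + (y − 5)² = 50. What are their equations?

x − y = 9 and x + 7y = 89

Let a tangent through (19, 10) have slope m. Its distance from (4, 5) must equal 5√2:
[m·(−15) − (−5)]² = 50(m² + 1)
7m² − 6m − 1 = 0, so m = 1 or m = −1/7.
With m = 1: x − y = 9. With m = −1/7: x + 7y = 89.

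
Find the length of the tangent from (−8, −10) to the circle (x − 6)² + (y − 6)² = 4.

8√7

With centre O = (6, 6), |OP|² = 452 and r² = 4.
Power of the point: PT² = |PO|² − r² = 448, so PT = 8√7.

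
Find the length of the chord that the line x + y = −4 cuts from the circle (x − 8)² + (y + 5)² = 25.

Substitute y = −x − 4:
2x² − 18x + 40 = 0  ⟹  x² − 9x + 20 = 0
x = 5 or x = 4, giving (5, −9) and (4, −8).
Chord length = distance between (5, −9) and (4, −8) = √2 = √2.

√2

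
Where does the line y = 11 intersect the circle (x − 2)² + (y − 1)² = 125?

(−3, 11) and (7, 11)

Express y = 11 and substitute into the circle:
x² − 4x − 21 = 0
x = 7 or x = −3, giving (7, 11) and (−3, 11).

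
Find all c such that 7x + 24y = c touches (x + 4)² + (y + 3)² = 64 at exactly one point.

The line touches the circle iff its distance from (−4, −3) is 8:
|7·(−4) + 24·(−3) − c| / √625 = 8
|c − (−100)| = 8·25, so c = 100 or c = −300.

c = −300 or c = 100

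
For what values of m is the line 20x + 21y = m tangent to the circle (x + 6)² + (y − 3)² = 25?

m = −202 or m = 88

Tangency holds when the distance from the centre (−6, 3) to the line equals the radius 5:
|20·(−6) + 21·3 − m| / √841 = 5
|m − (−57)| = 5·29, so m = 88 or m = −202.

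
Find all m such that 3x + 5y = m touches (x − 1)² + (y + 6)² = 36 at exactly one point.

The line touches the circle iff its distance from (1, −6) is 6:
|3·1 + 5·(−6) − m| / √34 = 6
|m − (−27)| = 6√34.

m = −27 ± 6√34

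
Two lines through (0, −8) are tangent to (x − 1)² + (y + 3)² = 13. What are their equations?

3x + 2y = −16 and 2x − 3y = 24

A line y − (−8) = m(x − (0)) is tangent when its distance from (1, −3) is √13:
(1m − (5))² = 13(m² + 1)
6m² + 5m − 6 = 0, so m = −3/2 or m = 2/3.
With m = −3/2: 3x + 2y = −16. With m = 2/3: 2x − 3y = 24.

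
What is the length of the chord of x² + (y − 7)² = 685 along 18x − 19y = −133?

2√685

The distance from (0, 7) to the line is 0/√685, and r² = 685.
Chord = 2√(r² − d²) = 2·√(685) = 2√685.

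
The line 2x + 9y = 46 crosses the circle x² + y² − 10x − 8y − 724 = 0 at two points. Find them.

(−22, 10) and (32, −2)

Substitute y = (46 − 2x)/9:
85x² − 850x − 59840 = 0  ⟹  x² − 10x − 704 = 0
x = 32 or x = −22, giving (32, −2) and (−22, 10).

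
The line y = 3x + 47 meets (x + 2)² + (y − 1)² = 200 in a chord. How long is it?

The distance from (−2, 1) to the line is 40/√10, and r² = 200.
Half the chord is √(r² − d²) = √(40), so the full chord is 4√10.

4√10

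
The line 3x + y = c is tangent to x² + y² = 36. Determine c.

c = ±6√10

For a tangent, require d(centre, line) = r = 6.
|3·0 + 1·0 − c| / √10 = 6
|c| = 6√10.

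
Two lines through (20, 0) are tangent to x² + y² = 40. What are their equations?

A line y − (0) = m(x − (20)) is tangent when its distance from (0, 0) is 2√10:
(−20m − (0))² = 40(m² + 1)
9m² − 1 = 0, so m = 1/3 or m = −1/3.
With m = 1/3: x − 3y = 20. With m = −1/3: x + 3y = 20.

x − 3y = 20 and x + 3y = 20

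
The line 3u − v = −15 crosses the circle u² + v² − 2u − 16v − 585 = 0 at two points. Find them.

(−10, −15) and (6, 33)

From the line, v = 3u + 15. Substituting:
10u² + 40u − 600 = 0  ⟹  u² + 4u − 60 = 0
u = 6 or u = −10, giving (6, 33) and (−10, −15).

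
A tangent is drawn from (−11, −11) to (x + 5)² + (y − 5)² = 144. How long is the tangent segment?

2√37

The centre is (−5, 5) and r = 12. The square of the distance from P to the centre is 36 + 256 = 292.
The tangent meets the radius at right angles, so tangent² = |PO|² − r² = 292 − 144 = 148.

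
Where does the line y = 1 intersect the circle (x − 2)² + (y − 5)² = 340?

(−16, 1) and (20, 1)

Express y = 1 and substitute into the circle:
x² − 4x − 320 = 0
x = 20 or x = −16, giving (20, 1) and (−16, 1).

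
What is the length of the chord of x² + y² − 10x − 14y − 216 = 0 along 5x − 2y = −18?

Substitute y = (18 + 5x)/2:
29x² − 1044 = 0  ⟹  x² − 36 = 0
x = 6 or x = −6, giving (6, 24) and (−6, −6).
Chord length = distance between (6, 24) and (−6, −6) = √1044 = 6√29.

6√29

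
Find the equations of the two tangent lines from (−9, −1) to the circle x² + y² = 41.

4x + 5y = −41 and 5x − 4y = −41

Let a tangent through (−9, −1) have slope m. Its distance from (0, 0) must equal √41:
(9m − (1))² = 41(m² + 1)
20m² − 9m − 20 = 0, so m = −4/5 or m = 5/4.
With m = −4/5: 4x + 5y = −41. With m = 5/4: 5x − 4y = −41.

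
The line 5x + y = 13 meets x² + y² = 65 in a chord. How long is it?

Express y = −5x + 13 and substitute into the circle:
26x² − 130x + 104 = 0  ⟹  x² − 5x + 4 = 0
x = 4 or x = 1, giving (4, −7) and (1, 8).
Chord length = distance between (4, −7) and (1, 8) = √234 = 3√26.

3√26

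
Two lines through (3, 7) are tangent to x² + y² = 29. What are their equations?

A line y − (7) = m(x − (3)) is tangent when its distance from (0, 0) is √29:
(−3m − (−7))² = 29(m² + 1)
10m² + 21m − 10 = 0, so m = 2/5 or m = −5/2.
With m = 2/5: 2x − 5y = −29. With m = −5/2: 5x + 2y = 29.

2x − 5y = −29 and 5x + 2y = 29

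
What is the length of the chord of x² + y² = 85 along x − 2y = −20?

Express y = (20 + x)/2 and substitute into the circle:
5x² + 40x + 60 = 0  ⟹  x² + 8x + 12 = 0
x = −2 or x = −6, giving (−2, 9) and (−6, 7).
|(−2, 9) − (−6, 7)| = √((4)² + (2)²) = 2√5.

2√5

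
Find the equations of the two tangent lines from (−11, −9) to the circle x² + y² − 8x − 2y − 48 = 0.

Let a tangent through (−11, −9) have slope m. Its distance from (4, 1) must equal √65:
[m·(15) − (10)]² = 65(m² + 1)
32m² − 60m + 7 = 0, so m = 1/8 or m = 7/4.
Through (−11, −9) these give x − 8y = 61 and 7x − 4y = −41.

x − 8y = 61 and 7x − 4y = −41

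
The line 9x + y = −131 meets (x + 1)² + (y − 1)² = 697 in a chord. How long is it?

Express y = −9x − 131 and substitute into the circle:
82x² + 2378x + 16728 = 0  ⟹  x² + 29x + 204 = 0
x = −12 or x = −17, giving (−12, −23) and (−17, 22).
Chord length = distance between (−12, −23) and (−17, 22) = √2050 = 5√82.

5√82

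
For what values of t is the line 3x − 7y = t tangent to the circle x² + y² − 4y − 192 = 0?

For a tangent, require d(centre, line) = r = 14.
|3·0 − 7·2 − t| / √58 = 14
|t − (−14)| = 14√58.

t = −14 ± 14√58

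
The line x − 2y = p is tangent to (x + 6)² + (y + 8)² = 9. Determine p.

Tangency holds when the distance from the centre (−6, −8) to the line equals the radius 3:
|1·(−6) − 2·(−8) − p| / √5 = 3
|p − (10)| = 3√5.

p = 10 ± 3√5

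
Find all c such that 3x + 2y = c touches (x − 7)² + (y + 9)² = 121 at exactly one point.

c = 3 ± 11√13

For a tangent, require d(centre, line) = r = 11.
|3·7 + 2·(−9) − c| / √13 = 11
|c − (3)| = 11√13.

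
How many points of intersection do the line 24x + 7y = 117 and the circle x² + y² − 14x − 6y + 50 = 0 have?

0

Centre (7, 3), r² = 8. Distance² from centre to line = (72)²/625 = 5184/625.
Since d² > r², the line lies outside the circle.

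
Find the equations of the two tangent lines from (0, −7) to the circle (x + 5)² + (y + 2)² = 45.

Write the tangent as mx − y + (−7 − m·(0)) = 0 and set its distance from the centre to 3√5:
(−5m − (5))² = 45(m² + 1)
2m² − 5m + 2 = 0, so m = 1/2 or m = 2.
Through (0, −7) these give x − 2y = 14 and 2x − y = 7.

x − 2y = 14 and 2x − y = 7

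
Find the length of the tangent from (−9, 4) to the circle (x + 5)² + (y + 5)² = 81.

4

The centre is (−5, −5) and r = 9. The square of the distance from P to the centre is 16 + 81 = 97.
Power of the point: PT² = |PO|² − r² = 16, so PT = 4.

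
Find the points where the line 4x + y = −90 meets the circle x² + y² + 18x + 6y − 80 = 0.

(−22, −2) and (−20, −10)

Express y = −4x − 90 and substitute into the circle:
17x² + 714x + 7480 = 0  ⟹  x² + 42x + 440 = 0
x = −20 or x = −22, giving (−20, −10) and (−22, −2).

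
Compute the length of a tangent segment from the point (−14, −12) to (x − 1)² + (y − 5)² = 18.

The centre is (1, 5) and r = 3√2. The square of the distance from P to the centre is 225 + 289 = 514.
By the tangent–radius right angle, tangent length = √(|PO|² − r²) = √496 = 4√31.

4√31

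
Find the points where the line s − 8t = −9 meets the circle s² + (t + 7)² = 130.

(−9, 0) and (7, 2)

From the line, t = (9 + s)/8. Substituting:
65s² + 130s − 4095 = 0  ⟹  s² + 2s − 63 = 0
s = 7 or s = −9, giving (7, 2) and (−9, 0).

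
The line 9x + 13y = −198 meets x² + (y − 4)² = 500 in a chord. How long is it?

Centre (0, 4), r² = 500. Perpendicular distance d from centre to line = |250| / √250 = 250/√250.
Half the chord is √(r² − d²) = √(250), so the full chord is 10√10.

10√10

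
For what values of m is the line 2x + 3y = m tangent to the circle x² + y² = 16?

m = ±4√13

Tangency holds when the distance from the centre (0, 0) to the line equals the radius 4:
|2·0 + 3·0 − m| / √13 = 4
|m| = 4√13.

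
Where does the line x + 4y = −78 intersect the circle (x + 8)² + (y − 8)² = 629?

(−18, −15) and (−10, −17)

From the line, y = (−78 − x)/4. Substituting:
17x² + 476x + 3060 = 0  ⟹  x² + 28x + 180 = 0
x = −10 or x = −18, giving (−10, −17) and (−18, −15).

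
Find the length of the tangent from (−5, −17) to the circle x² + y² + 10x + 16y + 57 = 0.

7

Centre (−5, −8), r² = 32. |PO|² = (0)² + (−9)² = 81.
The tangent meets the radius at right angles, so tangent² = |PO|² − r² = 81 − 32 = 49.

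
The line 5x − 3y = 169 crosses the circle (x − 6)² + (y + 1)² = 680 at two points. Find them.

(20, −23) and (32, −3)

From the line, y = (−169 + 5x)/3. Substituting:
34x² − 1768x + 21760 = 0  ⟹  x² − 52x + 640 = 0
x = 32 or x = 20, giving (32, −3) and (20, −23).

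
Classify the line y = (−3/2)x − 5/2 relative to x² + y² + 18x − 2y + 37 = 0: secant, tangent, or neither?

secant

Substituting the line into the circle gives 13x² + 114x + 193 = 0.
Discriminant = (114)² − 4·13·(193) = 2960 > 0.
Two real roots: the line is a secant.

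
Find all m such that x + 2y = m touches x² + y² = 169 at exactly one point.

Tangency holds when the distance from the centre (0, 0) to the line equals the radius 13:
|1·0 + 2·0 − m| / √5 = 13
|m| = 13√5.

m = ±13√5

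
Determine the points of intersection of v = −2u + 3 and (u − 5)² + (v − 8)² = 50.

Substitute v = −2u + 3:
5u² + 10u = 0  ⟹  u² + 2u = 0
u = 0 or u = −2, giving (0, 3) and (−2, 7).

(−2, 7) and (0, 3)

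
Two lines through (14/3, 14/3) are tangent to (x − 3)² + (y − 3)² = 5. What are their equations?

A line y − (14/3) = m(x − (14/3)) is tangent when its distance from (3, 3) is √5:
(−5/3m − (−5/3))² = 5(m² + 1)
2m² + 5m + 2 = 0, so m = −1/2 or m = −2.
Through (14/3, 14/3) these give x + 2y = 14 and 2x + y = 14.

x + 2y = 14 and 2x + y = 14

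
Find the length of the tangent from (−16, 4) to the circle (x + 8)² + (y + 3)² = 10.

√103

Centre (−8, −3), r² = 10. |PO|² = (−8)² + (7)² = 113.
Power of the point: PT² = |PO|² − r² = 103, so PT = √103.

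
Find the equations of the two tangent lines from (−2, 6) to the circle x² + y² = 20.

Write the tangent as mx − y + (6 − m·(−2)) = 0 and set its distance from the centre to 2√5:
[m·(2) − (−6)]² = 20(m² + 1)
2m² − 3m − 2 = 0, so m = 2 or m = −1/2.
Through (−2, 6) these give 2x − y = −10 and x + 2y = 10.

2x − y = −10 and x + 2y = 10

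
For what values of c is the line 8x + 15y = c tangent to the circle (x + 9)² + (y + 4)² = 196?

c = −370 or c = 106

Tangency holds when the distance from the centre (−9, −4) to the line equals the radius 14:
|8·(−9) + 15·(−4) − c| / √289 = 14
|c − (−132)| = 14·17, so c = 106 or c = −370.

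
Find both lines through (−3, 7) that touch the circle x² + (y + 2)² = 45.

2x − y = −13 and x + 2y = 11

Write the tangent as mx − y + (7 − m·(−3)) = 0 and set its distance from the centre to 3√5:
[m·(3) − (−9)]² = 45(m² + 1)
2m² − 3m − 2 = 0, so m = 2 or m = −1/2.
Through (−3, 7) these give 2x − y = −13 and x + 2y = 11.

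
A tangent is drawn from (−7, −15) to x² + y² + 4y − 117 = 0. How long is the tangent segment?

With centre O = (0, −2), |OP|² = 218 and r² = 121.
Power of the point: PT² = |PO|² − r² = 97, so PT = √97.

√97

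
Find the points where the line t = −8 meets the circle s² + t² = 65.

From the line, t = −8. Substituting:
s² − 1 = 0
s = 1 or s = −1, giving (1, −8) and (−1, −8).

(−1, −8) and (1, −8)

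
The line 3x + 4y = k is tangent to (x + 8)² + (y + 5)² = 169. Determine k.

The line touches the circle iff its distance from (−8, −5) is 13:
|3·(−8) + 4·(−5) − k| / √25 = 13
|k − (−44)| = 13·5, so k = 21 or k = −109.

k = −109 or k = 21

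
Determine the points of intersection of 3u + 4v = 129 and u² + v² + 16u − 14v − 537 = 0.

Express v = (129 − 3u)/4 and substitute into the circle:
25u² − 350u + 825 = 0  ⟹  u² − 14u + 33 = 0
u = 11 or u = 3, giving (11, 24) and (3, 30).

(3, 30) and (11, 24)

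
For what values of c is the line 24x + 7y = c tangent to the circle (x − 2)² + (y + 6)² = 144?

Tangency holds when the distance from the centre (2, −6) to the line equals the radius 12:
|24·2 + 7·(−6) − c| / √625 = 12
|c − (6)| = 12·25, so c = 306 or c = −294.

c = −294 or c = 306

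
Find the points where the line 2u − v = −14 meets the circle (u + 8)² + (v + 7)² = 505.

Substitute v = 2u + 14:
5u² + 100u = 0  ⟹  u² + 20u = 0
u = 0 or u = −20, giving (0, 14) and (−20, −26).

(−20, −26) and (0, 14)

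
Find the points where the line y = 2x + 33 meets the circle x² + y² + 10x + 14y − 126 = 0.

Express y = 2x + 33 and substitute into the circle:
5x² + 170x + 1425 = 0  ⟹  x² + 34x + 285 = 0
x = −15 or x = −19, giving (−15, 3) and (−19, −5).

(−19, −5) and (−15, 3)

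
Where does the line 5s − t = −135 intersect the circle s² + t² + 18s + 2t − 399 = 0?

Substitute t = 5s + 135:
26s² + 1378s + 18096 = 0  ⟹  s² + 53s + 696 = 0
s = −24 or s = −29, giving (−24, 15) and (−29, −10).

(−29, −10) and (−24, 15)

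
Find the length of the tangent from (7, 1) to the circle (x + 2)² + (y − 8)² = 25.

√105

With centre O = (−2, 8), |OP|² = 130 and r² = 25.
By the tangent–radius right angle, tangent length = √(|PO|² − r²) = √105.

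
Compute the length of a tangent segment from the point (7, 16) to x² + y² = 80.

With centre O = (0, 0), |OP|² = 305 and r² = 80.
By the tangent–radius right angle, tangent length = √(|PO|² − r²) = √225 = 15.

15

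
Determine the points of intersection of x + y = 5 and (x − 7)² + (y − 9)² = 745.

From the line, y = −x + 5. Substituting:
2x² − 6x − 680 = 0  ⟹  x² − 3x − 340 = 0
x = 20 or x = −17, giving (20, −15) and (−17, 22).

(−17, 22) and (20, −15)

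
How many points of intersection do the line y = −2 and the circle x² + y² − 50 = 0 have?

2

Substituting the line into the circle gives x² − 46 = 0.
Discriminant = (0)² − 4·1·(−46) = 184 > 0.
Two real roots: the line is a secant.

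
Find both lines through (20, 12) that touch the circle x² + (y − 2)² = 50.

Write the tangent as mx − y + (12 − m·(20)) = 0 and set its distance from the centre to 5√2:
(−20m − (−10))² = 50(m² + 1)
7m² − 8m + 1 = 0, so m = 1/7 or m = 1.
With m = 1/7: x − 7y = −64. With m = 1: x − y = 8.

x − 7y = −64 and x − y = 8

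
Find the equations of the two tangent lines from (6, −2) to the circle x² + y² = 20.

2x + y = 10 and x − 2y = 10

Write the tangent as mx − y + (−2 − m·(6)) = 0 and set its distance from the centre to 2√5:
(−6m − (2))² = 20(m² + 1)
2m² + 3m − 2 = 0, so m = −2 or m = 1/2.
Through (6, −2) these give 2x + y = 10 and x − 2y = 10.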